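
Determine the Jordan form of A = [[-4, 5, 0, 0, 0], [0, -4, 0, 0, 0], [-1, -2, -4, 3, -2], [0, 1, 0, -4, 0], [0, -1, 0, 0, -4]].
The characteristic polynomial is det(xI - A) = (x + 4)^5, so the eigenvalues are -4 (algebraic multiplicity 5).

For λ = -4: rank(A + 4I) = 2, rank((A + 4I)^2) = 0. The eigenspace has dimension 5 - 2 = 3, so there are 3 Jordan blocks; the rank sequence gives block sizes [2, 2, 1].

Assembling the blocks gives the Jordan form J above.

J = [[-4, 1, 0, 0, 0], [0, -4, 0, 0, 0], [0, 0, -4, 1, 0], [0, 0, 0, -4, 0], [0, 0, 0, 0, -4]]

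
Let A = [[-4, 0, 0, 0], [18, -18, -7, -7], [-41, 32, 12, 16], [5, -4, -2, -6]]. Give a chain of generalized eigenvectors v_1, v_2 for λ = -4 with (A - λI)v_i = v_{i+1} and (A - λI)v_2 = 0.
v_1 = [[3, 2, -5, 9]]^T, v_2 = [[0, -2, 5, -1]]^T

We seek v_1 ∈ ker((A + 4I)^2) \ ker(A + 4I), then set v_{i+1} = (A + 4I) v_i.

One such chain is v_1 = [[3, 2, -5, 9]]^T, v_2 = [[0, -2, 5, -1]]^T. Check: (A + 4I) v_2 = [[0, 0, 0, 0]]^T = 0.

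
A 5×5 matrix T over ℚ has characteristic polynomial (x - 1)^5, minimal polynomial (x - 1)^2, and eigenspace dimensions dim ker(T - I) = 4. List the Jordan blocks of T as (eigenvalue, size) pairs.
Jordan blocks: (1, 2), (1, 1), (1, 1), (1, 1)

λ = 1: algebraic multiplicity 5 (exponent in χ_T), largest block size 2 (exponent in m_T), 4 blocks (geometric multiplicity). These force block sizes [2, 1, 1, 1].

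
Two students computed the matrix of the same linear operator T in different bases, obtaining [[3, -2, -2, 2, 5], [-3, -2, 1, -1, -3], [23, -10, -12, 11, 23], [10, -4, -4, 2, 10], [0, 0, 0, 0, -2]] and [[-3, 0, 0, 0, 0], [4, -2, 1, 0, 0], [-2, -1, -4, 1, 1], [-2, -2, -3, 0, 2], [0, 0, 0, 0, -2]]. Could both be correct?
Yes.

Two matrices over a field are similar if and only if they have the same invariant factors.

Both A and B have characteristic polynomial (x + 2)^4(x + 3) and minimal polynomial (x + 2)^3(x + 3). Computing further, both have invariant factors x + 2, (x + 2)^3(x + 3). Hence A and B are similar.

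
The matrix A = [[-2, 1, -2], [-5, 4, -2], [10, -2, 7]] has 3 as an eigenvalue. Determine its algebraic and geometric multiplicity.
The characteristic polynomial is (x - 3)^3, so the factor x - 3 appears with exponent 3: the algebraic multiplicity is 3.

rank(A - 3I) = 1, so the eigenspace has dimension 3 - 1 = 2: the geometric multiplicity is 2.

Since 2 < 3, A is not diagonalizable.

algebraic multiplicity 3, geometric multiplicity 2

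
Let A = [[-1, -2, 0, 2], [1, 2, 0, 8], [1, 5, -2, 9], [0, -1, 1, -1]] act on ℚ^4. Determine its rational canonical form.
R = [[0, 0, 0, 10], [1, 0, 0, 9], [0, 1, 0, 2], [0, 0, 1, -2]]

The invariant factors of A (the non-unit diagonal entries of the Smith normal form of xI - A over ℚ[x]) are (x + 2)(x^3 - 2x - 5), each dividing the next. The characteristic polynomial is their product, (x + 2)(x^3 - 2x - 5).

The rational canonical form is the block-diagonal matrix of companion matrices C(f_i):
R = [[0, 0, 0, 10], [1, 0, 0, 9], [0, 1, 0, 2], [0, 0, 1, -2]].

Note the characteristic polynomial does not split into linear factors over ℚ, so A has no Jordan form over ℚ; the rational canonical form exists over any field.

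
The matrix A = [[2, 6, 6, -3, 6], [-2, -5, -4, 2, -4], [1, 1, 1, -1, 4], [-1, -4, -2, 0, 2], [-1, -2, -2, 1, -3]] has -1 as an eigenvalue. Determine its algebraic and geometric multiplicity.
algebraic multiplicity 5, geometric multiplicity 3

The characteristic polynomial is (x + 1)^5, so the factor x + 1 appears with exponent 5: the algebraic multiplicity is 5.

rank(A + I) = 2, so the eigenspace has dimension 5 - 2 = 3: the geometric multiplicity is 3.

Since 3 < 5, A is not diagonalizable.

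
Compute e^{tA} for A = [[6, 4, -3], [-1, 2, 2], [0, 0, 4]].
A has Jordan form J = [[4, 1, 0], [0, 4, 1], [0, 0, 4]] with A = PJP^{-1}, so e^{tA} = P e^{tJ} P^{-1}.

For a Jordan block J_k(λ), e^{tJ_k(λ)} = e^{λt} · (I + tN + t^2 N^2/2! + ... + t^{k-1} N^{k-1}/(k-1)!) where N is the nilpotent superdiagonal part.

Assembling the blocks and conjugating back gives the entries of e^{tA} as shown above.

e^{tA} = [[(2*t + 1)*e^{4*t}, 4*t*e^{4*t}, t*(t - 3)*e^{4*t}], [-t*e^{4*t}, (1 - 2*t)*e^{4*t}, t*(4 - t)*e^{4*t}/2], [0, 0, e^{4*t}]]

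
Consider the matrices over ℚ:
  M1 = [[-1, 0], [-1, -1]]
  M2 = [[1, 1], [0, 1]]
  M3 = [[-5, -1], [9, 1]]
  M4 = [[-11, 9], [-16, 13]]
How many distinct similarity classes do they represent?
3 classes: {M1}, {M2, M4}, {M3}

Characteristic polynomials: χ_{M1} = (x + 1)^2, χ_{M2} = (x - 1)^2, χ_{M3} = (x + 2)^2, χ_{M4} = (x - 1)^2.

{M1}: invariant factors (x + 1)^2.

{M2, M4}: invariant factors (x - 1)^2.

{M3}: invariant factors (x + 2)^2.

Matrices are similar if and only if their invariant-factor lists agree; the partition into similarity classes is {M1}, {M2, M4}, {M3}.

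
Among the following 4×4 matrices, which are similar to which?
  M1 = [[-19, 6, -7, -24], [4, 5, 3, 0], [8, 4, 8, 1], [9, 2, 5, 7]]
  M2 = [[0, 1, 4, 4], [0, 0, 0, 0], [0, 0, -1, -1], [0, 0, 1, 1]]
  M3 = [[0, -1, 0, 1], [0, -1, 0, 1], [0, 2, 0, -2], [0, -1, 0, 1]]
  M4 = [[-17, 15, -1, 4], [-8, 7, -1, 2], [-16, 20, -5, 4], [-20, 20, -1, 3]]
Characteristic polynomials: χ_{M1} = (x - 2)^3(x + 5), χ_{M2} = x^4, χ_{M3} = x^4, χ_{M4} = (x + 3)^4.

{M1}: invariant factors (x - 2)^3(x + 5).

{M2}: invariant factors x^2, x^2.

{M3}: invariant factors x, x, x^2.

{M4}: invariant factors x + 3, (x + 3)^3.

Matrices are similar if and only if their invariant-factor lists agree; the partition into similarity classes is {M1}, {M2}, {M3}, {M4}.

4 classes: {M1}, {M2}, {M3}, {M4}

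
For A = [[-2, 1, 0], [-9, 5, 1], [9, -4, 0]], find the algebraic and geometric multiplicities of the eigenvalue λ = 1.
algebraic multiplicity 3, geometric multiplicity 1

The characteristic polynomial is (x - 1)^3, so the factor x - 1 appears with exponent 3: the algebraic multiplicity is 3.

rank(A - I) = 2, so the eigenspace has dimension 3 - 2 = 1: the geometric multiplicity is 1.

Since 1 < 3, A is not diagonalizable.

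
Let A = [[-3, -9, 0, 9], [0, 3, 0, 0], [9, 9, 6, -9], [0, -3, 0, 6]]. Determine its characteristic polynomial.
χ_A(x) = (x - 6)^2(x - 3)(x + 3)

xI - A = [[x + 3, 9, 0, -9], [0, x - 3, 0, 0], [-9, -9, x - 6, 9], [0, 3, 0, x - 6]].

Expanding det(xI - A) along the first row:
det(xI - A) = + (x + 3)·det([[x - 3, 0, 0], [-9, x - 6, 9], [3, 0, x - 6]]) - (9)·det([[0, 0, 0], [-9, x - 6, 9], [0, 0, x - 6]]) + (0)·det([[0, x - 3, 0], [-9, -9, 9], [0, 3, x - 6]]) - (-9)·det([[0, x - 3, 0], [-9, -9, x - 6], [0, 3, 0]]).

Evaluating gives χ_A(x) = x^4 - 12x^3 + 27x^2 + 108x - 324 = (x - 6)^2(x - 3)(x + 3).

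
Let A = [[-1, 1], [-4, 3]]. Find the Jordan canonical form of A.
J = [[1, 1], [0, 1]]

The characteristic polynomial is det(xI - A) = (x - 1)^2, so the eigenvalues are 1 (algebraic multiplicity 2).

For λ = 1: rank(A - I) = 1, rank((A - I)^2) = 0. The eigenspace has dimension 2 - 1 = 1, so there is 1 Jordan block; the rank sequence gives block sizes [2].

Assembling the blocks gives the Jordan form J above.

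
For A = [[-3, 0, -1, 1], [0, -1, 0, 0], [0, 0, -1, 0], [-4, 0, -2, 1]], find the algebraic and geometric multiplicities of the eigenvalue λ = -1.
algebraic multiplicity 4, geometric multiplicity 3

The characteristic polynomial is (x + 1)^4, so the factor x + 1 appears with exponent 4: the algebraic multiplicity is 4.

rank(A + I) = 1, so the eigenspace has dimension 4 - 1 = 3: the geometric multiplicity is 3.

Since 3 < 4, A is not diagonalizable.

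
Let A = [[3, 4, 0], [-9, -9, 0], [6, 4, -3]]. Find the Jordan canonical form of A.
J = [[-3, 1, 0], [0, -3, 0], [0, 0, -3]]

The characteristic polynomial is det(xI - A) = (x + 3)^3, so the eigenvalues are -3 (algebraic multiplicity 3).

For λ = -3: rank(A + 3I) = 1, rank((A + 3I)^2) = 0. The eigenspace has dimension 3 - 1 = 2, so there are 2 Jordan blocks; the rank sequence gives block sizes [2, 1].

Assembling the blocks gives the Jordan form J above.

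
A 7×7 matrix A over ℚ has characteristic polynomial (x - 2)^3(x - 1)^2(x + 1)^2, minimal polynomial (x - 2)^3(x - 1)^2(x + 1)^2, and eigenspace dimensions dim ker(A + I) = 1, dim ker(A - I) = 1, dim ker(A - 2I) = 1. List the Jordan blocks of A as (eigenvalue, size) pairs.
λ = -1: algebraic multiplicity 2 (exponent in χ_A), largest block size 2 (exponent in m_A), 1 block (geometric multiplicity). This forces block sizes [2].
λ = 1: algebraic multiplicity 2 (exponent in χ_A), largest block size 2 (exponent in m_A), 1 block (geometric multiplicity). This forces block sizes [2].
λ = 2: algebraic multiplicity 3 (exponent in χ_A), largest block size 3 (exponent in m_A), 1 block (geometric multiplicity). This forces block sizes [3].

Jordan blocks: (-1, 2), (1, 2), (2, 3)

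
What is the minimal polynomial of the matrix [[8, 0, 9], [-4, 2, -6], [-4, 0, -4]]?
m_A(x) = (x - 2)^2

The characteristic polynomial factors as (x - 2)^3. The minimal polynomial is ∏(x - λ)^{k_λ} where k_λ is the size of the largest Jordan block at λ.

For λ = 2: rank(A - 2I) = 1, and the largest Jordan block has size 2 (the smallest k with rank((A - 2I)^k) = rank((A - 2I)^(k+1))).

So m_A(x) = (x - 2)^2.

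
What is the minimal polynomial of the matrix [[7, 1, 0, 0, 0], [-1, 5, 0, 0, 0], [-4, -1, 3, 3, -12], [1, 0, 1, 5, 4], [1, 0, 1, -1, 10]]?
The characteristic polynomial factors as (x - 6)^5. The minimal polynomial is ∏(x - λ)^{k_λ} where k_λ is the size of the largest Jordan block at λ.

For λ = 6: rank(A - 6I) = 2, and the largest Jordan block has size 2 (the smallest k with rank((A - 6I)^k) = rank((A - 6I)^(k+1))).

So m_A(x) = (x - 6)^2.

m_A(x) = (x - 6)^2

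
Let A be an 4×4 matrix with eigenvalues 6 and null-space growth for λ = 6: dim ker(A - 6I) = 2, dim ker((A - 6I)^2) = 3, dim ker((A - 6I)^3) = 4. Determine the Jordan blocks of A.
Jordan blocks: (6, 3), (6, 1)

λ = 6: successive nullity increments [2, 1, 1] count blocks of size ≥ k; block sizes are [3, 1].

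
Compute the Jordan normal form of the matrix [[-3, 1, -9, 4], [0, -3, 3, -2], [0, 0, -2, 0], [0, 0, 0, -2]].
The characteristic polynomial is det(xI - A) = (x + 2)^2(x + 3)^2, so the eigenvalues are -3 (algebraic multiplicity 2), -2 (algebraic multiplicity 2).

For λ = -3: rank(A + 3I) = 3, rank((A + 3I)^2) = 2. The eigenspace has dimension 4 - 3 = 1, so there is 1 Jordan block; the rank sequence gives block sizes [2].

For λ = -2: rank(A + 2I) = 2. The eigenspace has dimension 4 - 2 = 2, so there are 2 Jordan blocks; the rank sequence gives block sizes [1, 1].

Assembling the blocks gives the Jordan form J above.

J = [[-3, 1, 0, 0], [0, -3, 0, 0], [0, 0, -2, 0], [0, 0, 0, -2]]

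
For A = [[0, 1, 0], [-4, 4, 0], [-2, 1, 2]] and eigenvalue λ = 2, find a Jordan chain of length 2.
v_1 = [[0, 1, 0]]^T, v_2 = [[1, 2, 1]]^T

We seek v_1 ∈ ker((A - 2I)^2) \ ker(A - 2I), then set v_{i+1} = (A - 2I) v_i.

One such chain is v_1 = [[0, 1, 0]]^T, v_2 = [[1, 2, 1]]^T. Check: (A - 2I) v_2 = [[0, 0, 0]]^T = 0.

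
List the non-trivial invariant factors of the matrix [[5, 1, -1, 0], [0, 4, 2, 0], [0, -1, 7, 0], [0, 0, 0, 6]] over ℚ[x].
x - 6, (x - 6)(x - 5)^2

The Jordan structure of A has elementary divisors (x - 5)^2, (x - 6), (x - 6). Arranging the block sizes at each eigenvalue in decreasing order and taking row products gives the invariant factors.

Invariant factors (smallest first, each dividing the next): x - 6, (x - 6)(x - 5)^2.

Check: the last factor (x - 6)(x - 5)^2 is the minimal polynomial, and the product (x - 6)^2(x - 5)^2 is the characteristic polynomial.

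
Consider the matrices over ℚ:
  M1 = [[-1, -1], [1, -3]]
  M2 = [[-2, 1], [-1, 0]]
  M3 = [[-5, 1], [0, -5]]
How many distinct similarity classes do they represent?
Characteristic polynomials: χ_{M1} = (x + 2)^2, χ_{M2} = (x + 1)^2, χ_{M3} = (x + 5)^2.

{M1}: invariant factors (x + 2)^2.

{M2}: invariant factors (x + 1)^2.

{M3}: invariant factors (x + 5)^2.

Matrices are similar if and only if their invariant-factor lists agree; the partition into similarity classes is {M1}, {M2}, {M3}.

3 classes: {M1}, {M2}, {M3}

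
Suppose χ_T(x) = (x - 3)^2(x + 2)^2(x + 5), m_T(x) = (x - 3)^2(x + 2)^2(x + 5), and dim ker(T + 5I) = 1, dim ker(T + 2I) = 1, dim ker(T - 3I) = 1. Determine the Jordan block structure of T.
Jordan blocks: (-5, 1), (-2, 2), (3, 2)

λ = -5: algebraic multiplicity 1 (exponent in χ_T), largest block size 1 (exponent in m_T), 1 block (geometric multiplicity). This forces block sizes [1].
λ = -2: algebraic multiplicity 2 (exponent in χ_T), largest block size 2 (exponent in m_T), 1 block (geometric multiplicity). This forces block sizes [2].
λ = 3: algebraic multiplicity 2 (exponent in χ_T), largest block size 2 (exponent in m_T), 1 block (geometric multiplicity). This forces block sizes [2].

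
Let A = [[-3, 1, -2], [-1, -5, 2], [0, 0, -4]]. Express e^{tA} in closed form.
e^{tA} = [[(t + 1)*e^{-4*t}, t*e^{-4*t}, -2*t*e^{-4*t}], [-t*e^{-4*t}, (1 - t)*e^{-4*t}, 2*t*e^{-4*t}], [0, 0, e^{-4*t}]]

A has Jordan form J = [[-4, 1, 0], [0, -4, 0], [0, 0, -4]] with A = PJP^{-1}, so e^{tA} = P e^{tJ} P^{-1}.

For a Jordan block J_k(λ), e^{tJ_k(λ)} = e^{λt} · (I + tN + t^2 N^2/2! + ... + t^{k-1} N^{k-1}/(k-1)!) where N is the nilpotent superdiagonal part.

Assembling the blocks and conjugating back gives the entries of e^{tA} as shown above.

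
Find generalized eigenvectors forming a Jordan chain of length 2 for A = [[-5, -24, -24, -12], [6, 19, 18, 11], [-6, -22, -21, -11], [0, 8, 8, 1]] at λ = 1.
v_1 = [[-2, 2, -2, 1]]^T, v_2 = [[0, -1, 1, 0]]^T

We seek v_1 ∈ ker((A - I)^2) \ ker(A - I), then set v_{i+1} = (A - I) v_i.

One such chain is v_1 = [[-2, 2, -2, 1]]^T, v_2 = [[0, -1, 1, 0]]^T. Check: (A - I) v_2 = [[0, 0, 0, 0]]^T = 0.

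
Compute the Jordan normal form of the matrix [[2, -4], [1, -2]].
The characteristic polynomial is det(xI - A) = x^2, so the eigenvalues are 0 (algebraic multiplicity 2).

For λ = 0: rank(A) = 1, rank(A^2) = 0. The eigenspace has dimension 2 - 1 = 1, so there is 1 Jordan block; the rank sequence gives block sizes [2].

Assembling the blocks gives the Jordan form J above.

J = [[0, 1], [0, 0]]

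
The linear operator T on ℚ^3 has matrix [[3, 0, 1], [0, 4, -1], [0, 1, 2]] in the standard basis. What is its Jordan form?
The characteristic polynomial is det(xI - A) = (x - 3)^3, so the eigenvalues are 3 (algebraic multiplicity 3).

For λ = 3: rank(A - 3I) = 2, rank((A - 3I)^2) = 1, rank((A - 3I)^3) = 0. The eigenspace has dimension 3 - 2 = 1, so there is 1 Jordan block; the rank sequence gives block sizes [3].

Assembling the blocks gives the Jordan form J above.

J = [[3, 1, 0], [0, 3, 1], [0, 0, 3]]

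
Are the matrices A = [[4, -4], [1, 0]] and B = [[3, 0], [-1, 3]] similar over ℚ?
trace(A) = 4 but trace(B) = 6. The trace is a similarity invariant, so A and B are not similar.

No.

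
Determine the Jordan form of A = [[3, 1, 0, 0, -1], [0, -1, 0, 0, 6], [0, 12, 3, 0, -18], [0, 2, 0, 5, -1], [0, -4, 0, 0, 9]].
The characteristic polynomial is det(xI - A) = (x - 5)^2(x - 3)^3, so the eigenvalues are 3 (algebraic multiplicity 3), 5 (algebraic multiplicity 2).

For λ = 3: rank(A - 3I) = 3, rank((A - 3I)^2) = 2. The eigenspace has dimension 5 - 3 = 2, so there are 2 Jordan blocks; the rank sequence gives block sizes [2, 1].

For λ = 5: rank(A - 5I) = 4, rank((A - 5I)^2) = 3. The eigenspace has dimension 5 - 4 = 1, so there is 1 Jordan block; the rank sequence gives block sizes [2].

Assembling the blocks gives the Jordan form J above.

J = [[3, 1, 0, 0, 0], [0, 3, 0, 0, 0], [0, 0, 3, 0, 0], [0, 0, 0, 5, 1], [0, 0, 0, 0, 5]]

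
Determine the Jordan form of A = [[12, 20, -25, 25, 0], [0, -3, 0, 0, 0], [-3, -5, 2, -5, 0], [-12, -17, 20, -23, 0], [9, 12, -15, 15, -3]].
The characteristic polynomial is det(xI - A) = (x + 3)^5, so the eigenvalues are -3 (algebraic multiplicity 5).

For λ = -3: rank(A + 3I) = 2, rank((A + 3I)^2) = 0. The eigenspace has dimension 5 - 2 = 3, so there are 3 Jordan blocks; the rank sequence gives block sizes [2, 2, 1].

Assembling the blocks gives the Jordan form J above.

J = [[-3, 1, 0, 0, 0], [0, -3, 0, 0, 0], [0, 0, -3, 1, 0], [0, 0, 0, -3, 0], [0, 0, 0, 0, -3]]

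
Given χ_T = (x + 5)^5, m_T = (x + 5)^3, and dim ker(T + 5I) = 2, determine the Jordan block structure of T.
λ = -5: algebraic multiplicity 5 (exponent in χ_T), largest block size 3 (exponent in m_T), 2 blocks (geometric multiplicity). These force block sizes [3, 2].

Jordan blocks: (-5, 3), (-5, 2)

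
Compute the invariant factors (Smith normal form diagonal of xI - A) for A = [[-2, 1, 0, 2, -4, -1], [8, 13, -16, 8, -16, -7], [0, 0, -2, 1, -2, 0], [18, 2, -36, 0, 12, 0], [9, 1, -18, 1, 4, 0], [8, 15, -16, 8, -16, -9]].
The Jordan structure of A has elementary divisors (x + 2)^2, (x + 2)^2, (x - 6)^2. Arranging the block sizes at each eigenvalue in decreasing order and taking row products gives the invariant factors.

Invariant factors (smallest first, each dividing the next): (x + 2)^2, (x - 6)^2(x + 2)^2.

Check: the last factor (x - 6)^2(x + 2)^2 is the minimal polynomial, and the product (x - 6)^2(x + 2)^4 is the characteristic polynomial.

(x + 2)^2, (x - 6)^2(x + 2)^2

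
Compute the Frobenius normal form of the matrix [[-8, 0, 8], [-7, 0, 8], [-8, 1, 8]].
The invariant factors of A (the non-unit diagonal entries of the Smith normal form of xI - A over ℚ[x]) are (x + 2)(x^2 - 2x - 4), each dividing the next. The characteristic polynomial is their product, (x + 2)(x^2 - 2x - 4).

The rational canonical form is the block-diagonal matrix of companion matrices C(f_i):
R = [[0, 0, 8], [1, 0, 8], [0, 1, 0]].

Note the characteristic polynomial does not split into linear factors over ℚ, so A has no Jordan form over ℚ; the rational canonical form exists over any field.

R = [[0, 0, 8], [1, 0, 8], [0, 1, 0]]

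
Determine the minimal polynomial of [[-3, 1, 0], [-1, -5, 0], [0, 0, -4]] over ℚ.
m_A(x) = (x + 4)^2

The characteristic polynomial factors as (x + 4)^3. The minimal polynomial is ∏(x - λ)^{k_λ} where k_λ is the size of the largest Jordan block at λ.

For λ = -4: rank(A + 4I) = 1, and the largest Jordan block has size 2 (the smallest k with rank((A + 4I)^k) = rank((A + 4I)^(k+1))).

So m_A(x) = (x + 4)^2.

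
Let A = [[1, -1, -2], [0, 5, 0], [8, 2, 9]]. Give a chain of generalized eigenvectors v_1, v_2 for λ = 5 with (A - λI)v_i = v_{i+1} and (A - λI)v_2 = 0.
We seek v_1 ∈ ker((A - 5I)^2) \ ker(A - 5I), then set v_{i+1} = (A - 5I) v_i.

One such chain is v_1 = [[1, 1, -3]]^T, v_2 = [[1, 0, -2]]^T. Check: (A - 5I) v_2 = [[0, 0, 0]]^T = 0.

v_1 = [[1, 1, -3]]^T, v_2 = [[1, 0, -2]]^T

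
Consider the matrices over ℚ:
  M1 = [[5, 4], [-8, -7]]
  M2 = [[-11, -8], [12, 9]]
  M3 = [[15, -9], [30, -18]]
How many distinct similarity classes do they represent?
Characteristic polynomials: χ_{M1} = (x - 1)(x + 3), χ_{M2} = (x - 1)(x + 3), χ_{M3} = x(x + 3).

{M1, M2}: invariant factors (x - 1)(x + 3).

{M3}: invariant factors x(x + 3).

Matrices are similar if and only if their invariant-factor lists agree; the partition into similarity classes is {M1, M2}, {M3}.

2 classes: {M1, M2}, {M3}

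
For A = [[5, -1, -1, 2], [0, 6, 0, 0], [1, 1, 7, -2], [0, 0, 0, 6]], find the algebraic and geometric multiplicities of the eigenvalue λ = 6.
algebraic multiplicity 4, geometric multiplicity 3

The characteristic polynomial is (x - 6)^4, so the factor x - 6 appears with exponent 4: the algebraic multiplicity is 4.

rank(A - 6I) = 1, so the eigenspace has dimension 4 - 1 = 3: the geometric multiplicity is 3.

Since 3 < 4, A is not diagonalizable.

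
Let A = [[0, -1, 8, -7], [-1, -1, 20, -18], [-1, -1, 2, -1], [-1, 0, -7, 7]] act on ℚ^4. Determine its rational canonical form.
The invariant factors of A (the non-unit diagonal entries of the Smith normal form of xI - A over ℚ[x]) are (x^2 - 4x + 1)^2, each dividing the next. The characteristic polynomial is their product, (x^2 - 4x + 1)^2.

The rational canonical form is the block-diagonal matrix of companion matrices C(f_i):
R = [[0, 0, 0, -1], [1, 0, 0, 8], [0, 1, 0, -18], [0, 0, 1, 8]].

Note the characteristic polynomial does not split into linear factors over ℚ, so A has no Jordan form over ℚ; the rational canonical form exists over any field.

R = [[0, 0, 0, -1], [1, 0, 0, 8], [0, 1, 0, -18], [0, 0, 1, 8]]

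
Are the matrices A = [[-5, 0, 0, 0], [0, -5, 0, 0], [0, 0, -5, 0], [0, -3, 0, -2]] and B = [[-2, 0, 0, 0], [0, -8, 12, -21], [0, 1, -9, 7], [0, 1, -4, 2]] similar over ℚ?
No.

Both have characteristic polynomial (x + 2)(x + 5)^3, but the minimal polynomial of A is (x + 2)(x + 5) while the minimal polynomial of B is (x + 2)(x + 5)^2. The minimal polynomial is a similarity invariant, so A and B are not similar.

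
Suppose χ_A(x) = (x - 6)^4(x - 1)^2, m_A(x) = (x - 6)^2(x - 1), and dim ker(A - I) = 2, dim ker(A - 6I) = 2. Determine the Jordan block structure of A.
λ = 1: algebraic multiplicity 2 (exponent in χ_A), largest block size 1 (exponent in m_A), 2 blocks (geometric multiplicity). These force block sizes [1, 1].
λ = 6: algebraic multiplicity 4 (exponent in χ_A), largest block size 2 (exponent in m_A), 2 blocks (geometric multiplicity). These force block sizes [2, 2].

Jordan blocks: (1, 1), (1, 1), (6, 2), (6, 2)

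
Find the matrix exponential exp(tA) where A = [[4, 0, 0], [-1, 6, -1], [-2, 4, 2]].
A has Jordan form J = [[4, 1, 0], [0, 4, 0], [0, 0, 4]] with A = PJP^{-1}, so e^{tA} = P e^{tJ} P^{-1}.

For a Jordan block J_k(λ), e^{tJ_k(λ)} = e^{λt} · (I + tN + t^2 N^2/2! + ... + t^{k-1} N^{k-1}/(k-1)!) where N is the nilpotent superdiagonal part.

Assembling the blocks and conjugating back gives the entries of e^{tA} as shown above.

e^{tA} = [[e^{4*t}, 0, 0], [-t*e^{4*t}, (2*t + 1)*e^{4*t}, -t*e^{4*t}], [-2*t*e^{4*t}, 4*t*e^{4*t}, (1 - 2*t)*e^{4*t}]]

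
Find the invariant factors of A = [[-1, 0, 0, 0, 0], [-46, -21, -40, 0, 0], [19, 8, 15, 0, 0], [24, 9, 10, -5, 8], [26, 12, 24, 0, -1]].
x + 1, (x + 1)^2(x + 5)^2

The Jordan structure of A has elementary divisors (x + 5)^2, (x + 1)^2, (x + 1). Arranging the block sizes at each eigenvalue in decreasing order and taking row products gives the invariant factors.

Invariant factors (smallest first, each dividing the next): x + 1, (x + 1)^2(x + 5)^2.

Check: the last factor (x + 1)^2(x + 5)^2 is the minimal polynomial, and the product (x + 1)^3(x + 5)^2 is the characteristic polynomial.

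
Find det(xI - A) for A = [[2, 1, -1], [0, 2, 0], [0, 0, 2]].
χ_A(x) = (x - 2)^3

xI - A = [[x - 2, -1, 1], [0, x - 2, 0], [0, 0, x - 2]].

Expanding det(xI - A) along the first row:
det(xI - A) = + (x - 2)·det([[x - 2, 0], [0, x - 2]]) - (-1)·det([[0, 0], [0, x - 2]]) + (1)·det([[0, x - 2], [0, 0]]).

Evaluating gives χ_A(x) = x^3 - 6x^2 + 12x - 8 = (x - 2)^3.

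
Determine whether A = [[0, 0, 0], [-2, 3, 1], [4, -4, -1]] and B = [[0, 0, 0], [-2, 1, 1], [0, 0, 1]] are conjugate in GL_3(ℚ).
Two matrices over a field are similar if and only if they have the same invariant factors.

Both A and B have characteristic polynomial x(x - 1)^2 and minimal polynomial x(x - 1)^2. Computing further, both have invariant factors x(x - 1)^2. Hence A and B are similar.

Yes.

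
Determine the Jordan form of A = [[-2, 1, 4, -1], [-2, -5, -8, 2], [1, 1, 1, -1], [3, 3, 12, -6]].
The characteristic polynomial is det(xI - A) = (x + 3)^4, so the eigenvalues are -3 (algebraic multiplicity 4).

For λ = -3: rank(A + 3I) = 1, rank((A + 3I)^2) = 0. The eigenspace has dimension 4 - 1 = 3, so there are 3 Jordan blocks; the rank sequence gives block sizes [2, 1, 1].

Assembling the blocks gives the Jordan form J above.

J = [[-3, 1, 0, 0], [0, -3, 0, 0], [0, 0, -3, 0], [0, 0, 0, -3]]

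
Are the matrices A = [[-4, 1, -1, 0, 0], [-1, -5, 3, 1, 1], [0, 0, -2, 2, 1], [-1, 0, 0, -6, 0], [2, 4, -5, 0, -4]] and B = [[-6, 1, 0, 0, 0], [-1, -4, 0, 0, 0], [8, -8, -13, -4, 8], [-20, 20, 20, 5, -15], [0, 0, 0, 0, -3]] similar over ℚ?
Both have characteristic polynomial (x + 3)^2(x + 5)^3, but the minimal polynomial of A is (x + 3)^2(x + 5)^3 while the minimal polynomial of B is (x + 3)^2(x + 5)^2. The minimal polynomial is a similarity invariant, so A and B are not similar.

No.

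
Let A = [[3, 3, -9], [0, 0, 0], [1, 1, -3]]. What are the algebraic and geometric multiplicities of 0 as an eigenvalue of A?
The characteristic polynomial is x^3, so the factor x appears with exponent 3: the algebraic multiplicity is 3.

rank(A) = 1, so the eigenspace has dimension 3 - 1 = 2: the geometric multiplicity is 2.

Since 2 < 3, A is not diagonalizable.

algebraic multiplicity 3, geometric multiplicity 2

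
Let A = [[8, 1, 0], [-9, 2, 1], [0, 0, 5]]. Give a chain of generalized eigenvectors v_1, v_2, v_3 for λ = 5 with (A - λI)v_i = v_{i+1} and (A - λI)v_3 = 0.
We seek v_1 ∈ ker((A - 5I)^3) \ ker((A - 5I)^2), then set v_{i+1} = (A - 5I) v_i.

One such chain is v_1 = [[0, 0, 1]]^T, v_2 = [[0, 1, 0]]^T, v_3 = [[1, -3, 0]]^T. Check: (A - 5I) v_3 = [[0, 0, 0]]^T = 0.

v_1 = [[0, 0, 1]]^T, v_2 = [[0, 1, 0]]^T, v_3 = [[1, -3, 0]]^T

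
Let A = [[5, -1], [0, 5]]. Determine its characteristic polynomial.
χ_A(x) = (x - 5)^2

xI - A = [[x - 5, 1], [0, x - 5]].

Expanding det(xI - A) along the first row:
det(xI - A) = + (x - 5)·det([[x - 5]]) - (1)·det([[0]]).

Evaluating gives χ_A(x) = x^2 - 10x + 25 = (x - 5)^2.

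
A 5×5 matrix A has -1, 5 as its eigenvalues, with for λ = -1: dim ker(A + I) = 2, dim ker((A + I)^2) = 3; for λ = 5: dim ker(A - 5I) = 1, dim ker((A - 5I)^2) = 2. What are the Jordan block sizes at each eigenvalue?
Jordan blocks: (-1, 2), (-1, 1), (5, 2)

λ = -1: successive nullity increments [2, 1] count blocks of size ≥ k; block sizes are [2, 1].
λ = 5: successive nullity increments [1, 1] count blocks of size ≥ k; block sizes are [2].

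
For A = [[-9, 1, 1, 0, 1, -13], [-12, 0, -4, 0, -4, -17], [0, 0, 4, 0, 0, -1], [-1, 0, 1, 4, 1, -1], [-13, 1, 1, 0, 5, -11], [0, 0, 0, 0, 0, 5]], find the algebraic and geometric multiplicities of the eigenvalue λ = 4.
The characteristic polynomial is (x - 5)(x - 4)^3(x + 4)^2, so the factor x - 4 appears with exponent 3: the algebraic multiplicity is 3.

rank(A - 4I) = 4, so the eigenspace has dimension 6 - 4 = 2: the geometric multiplicity is 2.

Since 2 < 3, A is not diagonalizable.

algebraic multiplicity 3, geometric multiplicity 2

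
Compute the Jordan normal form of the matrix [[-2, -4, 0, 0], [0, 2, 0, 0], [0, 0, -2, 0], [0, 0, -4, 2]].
J = [[-2, 0, 0, 0], [0, -2, 0, 0], [0, 0, 2, 0], [0, 0, 0, 2]]

The characteristic polynomial is det(xI - A) = (x - 2)^2(x + 2)^2, so the eigenvalues are -2 (algebraic multiplicity 2), 2 (algebraic multiplicity 2).

For λ = -2: rank(A + 2I) = 2. The eigenspace has dimension 4 - 2 = 2, so there are 2 Jordan blocks; the rank sequence gives block sizes [1, 1].

For λ = 2: rank(A - 2I) = 2. The eigenspace has dimension 4 - 2 = 2, so there are 2 Jordan blocks; the rank sequence gives block sizes [1, 1].

Assembling the blocks gives the Jordan form J above.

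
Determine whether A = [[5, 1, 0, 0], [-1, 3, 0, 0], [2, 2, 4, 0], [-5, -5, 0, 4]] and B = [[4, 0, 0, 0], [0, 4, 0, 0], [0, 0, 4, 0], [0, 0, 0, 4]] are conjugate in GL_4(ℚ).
Both have characteristic polynomial (x - 4)^4, but the minimal polynomial of A is (x - 4)^2 while the minimal polynomial of B is x - 4. The minimal polynomial is a similarity invariant, so A and B are not similar.

No.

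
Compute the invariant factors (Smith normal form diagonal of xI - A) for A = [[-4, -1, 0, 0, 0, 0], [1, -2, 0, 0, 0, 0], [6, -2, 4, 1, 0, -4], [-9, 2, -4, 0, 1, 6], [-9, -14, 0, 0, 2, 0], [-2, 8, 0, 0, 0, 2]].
x - 2, (x - 2)^3(x + 3)^2

The Jordan structure of A has elementary divisors (x + 3)^2, (x - 2)^3, (x - 2). Arranging the block sizes at each eigenvalue in decreasing order and taking row products gives the invariant factors.

Invariant factors (smallest first, each dividing the next): x - 2, (x - 2)^3(x + 3)^2.

Check: the last factor (x - 2)^3(x + 3)^2 is the minimal polynomial, and the product (x - 2)^4(x + 3)^2 is the characteristic polynomial.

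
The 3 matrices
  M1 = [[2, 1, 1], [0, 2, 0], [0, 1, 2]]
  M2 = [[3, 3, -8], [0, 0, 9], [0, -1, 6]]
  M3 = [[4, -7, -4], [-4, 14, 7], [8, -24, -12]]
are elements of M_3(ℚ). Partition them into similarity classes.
Characteristic polynomials: χ_{M1} = (x - 2)^3, χ_{M2} = (x - 3)^3, χ_{M3} = (x - 2)^3.

{M1, M3}: invariant factors (x - 2)^3.

{M2}: invariant factors (x - 3)^3.

Matrices are similar if and only if their invariant-factor lists agree; the partition into similarity classes is {M1, M3}, {M2}.

2 classes: {M1, M3}, {M2}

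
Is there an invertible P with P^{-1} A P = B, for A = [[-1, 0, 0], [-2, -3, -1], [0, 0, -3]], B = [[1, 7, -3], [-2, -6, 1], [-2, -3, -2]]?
Yes.

Two matrices over a field are similar if and only if they have the same invariant factors.

Both A and B have characteristic polynomial (x + 1)(x + 3)^2 and minimal polynomial (x + 1)(x + 3)^2. Computing further, both have invariant factors (x + 1)(x + 3)^2. Hence A and B are similar.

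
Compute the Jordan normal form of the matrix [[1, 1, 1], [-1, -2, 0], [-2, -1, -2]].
J = [[-1, 1, 0], [0, -1, 1], [0, 0, -1]]

The characteristic polynomial is det(xI - A) = (x + 1)^3, so the eigenvalues are -1 (algebraic multiplicity 3).

For λ = -1: rank(A + I) = 2, rank((A + I)^2) = 1, rank((A + I)^3) = 0. The eigenspace has dimension 3 - 2 = 1, so there is 1 Jordan block; the rank sequence gives block sizes [3].

Assembling the blocks gives the Jordan form J above.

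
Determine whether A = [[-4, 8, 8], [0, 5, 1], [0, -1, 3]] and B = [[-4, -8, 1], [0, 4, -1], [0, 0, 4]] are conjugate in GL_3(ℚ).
Two matrices over a field are similar if and only if they have the same invariant factors.

Both A and B have characteristic polynomial (x - 4)^2(x + 4) and minimal polynomial (x - 4)^2(x + 4). Computing further, both have invariant factors (x - 4)^2(x + 4). Hence A and B are similar.

Yes.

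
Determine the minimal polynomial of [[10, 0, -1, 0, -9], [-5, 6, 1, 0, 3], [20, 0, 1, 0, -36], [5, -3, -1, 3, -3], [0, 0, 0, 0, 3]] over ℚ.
m_A(x) = (x - 6)^2(x - 5)(x - 3)

The characteristic polynomial factors as (x - 6)^2(x - 5)(x - 3)^2. The minimal polynomial is ∏(x - λ)^{k_λ} where k_λ is the size of the largest Jordan block at λ.

For λ = 3: rank(A - 3I) = 3, and the largest Jordan block has size 1 (the smallest k with rank((A - 3I)^k) = rank((A - 3I)^(k+1))).
For λ = 5: rank(A - 5I) = 4, and the largest Jordan block has size 1 (the smallest k with rank((A - 5I)^k) = rank((A - 5I)^(k+1))).
For λ = 6: rank(A - 6I) = 4, and the largest Jordan block has size 2 (the smallest k with rank((A - 6I)^k) = rank((A - 6I)^(k+1))).

So m_A(x) = (x - 6)^2(x - 5)(x - 3).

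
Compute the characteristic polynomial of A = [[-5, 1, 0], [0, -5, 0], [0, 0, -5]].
xI - A = [[x + 5, -1, 0], [0, x + 5, 0], [0, 0, x + 5]].

Expanding det(xI - A) along the first row:
det(xI - A) = + (x + 5)·det([[x + 5, 0], [0, x + 5]]) - (-1)·det([[0, 0], [0, x + 5]]) + (0)·det([[0, x + 5], [0, 0]]).

Evaluating gives χ_A(x) = x^3 + 15x^2 + 75x + 125 = (x + 5)^3.

χ_A(x) = (x + 5)^3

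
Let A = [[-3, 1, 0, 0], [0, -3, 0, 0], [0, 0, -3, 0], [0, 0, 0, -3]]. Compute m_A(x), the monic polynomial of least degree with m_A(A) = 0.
m_A(x) = (x + 3)^2

The characteristic polynomial factors as (x + 3)^4. The minimal polynomial is ∏(x - λ)^{k_λ} where k_λ is the size of the largest Jordan block at λ.

For λ = -3: rank(A + 3I) = 1, and the largest Jordan block has size 2 (the smallest k with rank((A + 3I)^k) = rank((A + 3I)^(k+1))).

So m_A(x) = (x + 3)^2.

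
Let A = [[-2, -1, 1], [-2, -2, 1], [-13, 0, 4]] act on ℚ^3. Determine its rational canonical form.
R = [[0, 0, -5], [1, 0, 1], [0, 1, 0]]

The invariant factors of A (the non-unit diagonal entries of the Smith normal form of xI - A over ℚ[x]) are x^3 - x + 5, each dividing the next. The characteristic polynomial is their product, x^3 - x + 5.

The rational canonical form is the block-diagonal matrix of companion matrices C(f_i):
R = [[0, 0, -5], [1, 0, 1], [0, 1, 0]].

Note the characteristic polynomial does not split into linear factors over ℚ, so A has no Jordan form over ℚ; the rational canonical form exists over any field.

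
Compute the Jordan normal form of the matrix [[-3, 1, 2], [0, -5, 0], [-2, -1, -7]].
The characteristic polynomial is det(xI - A) = (x + 5)^3, so the eigenvalues are -5 (algebraic multiplicity 3).

For λ = -5: rank(A + 5I) = 1, rank((A + 5I)^2) = 0. The eigenspace has dimension 3 - 1 = 2, so there are 2 Jordan blocks; the rank sequence gives block sizes [2, 1].

Assembling the blocks gives the Jordan form J above.

J = [[-5, 1, 0], [0, -5, 0], [0, 0, -5]]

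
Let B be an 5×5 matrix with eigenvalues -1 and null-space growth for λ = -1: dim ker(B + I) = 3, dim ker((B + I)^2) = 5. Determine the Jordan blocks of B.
Jordan blocks: (-1, 2), (-1, 2), (-1, 1)

λ = -1: successive nullity increments [3, 2] count blocks of size ≥ k; block sizes are [2, 2, 1].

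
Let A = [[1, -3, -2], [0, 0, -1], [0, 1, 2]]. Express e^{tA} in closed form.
e^{tA} = [[e^{t}, t*(t - 6)*e^{t}/2, t*(t - 4)*e^{t}/2], [0, (1 - t)*e^{t}, -t*e^{t}], [0, t*e^{t}, (t + 1)*e^{t}]]

A has Jordan form J = [[1, 1, 0], [0, 1, 1], [0, 0, 1]] with A = PJP^{-1}, so e^{tA} = P e^{tJ} P^{-1}.

For a Jordan block J_k(λ), e^{tJ_k(λ)} = e^{λt} · (I + tN + t^2 N^2/2! + ... + t^{k-1} N^{k-1}/(k-1)!) where N is the nilpotent superdiagonal part.

Assembling the blocks and conjugating back gives the entries of e^{tA} as shown above.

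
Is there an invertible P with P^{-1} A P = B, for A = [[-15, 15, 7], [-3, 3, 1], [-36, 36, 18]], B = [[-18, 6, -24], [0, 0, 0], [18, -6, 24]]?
Both have characteristic polynomial x^2(x - 6), but the minimal polynomial of A is x^2(x - 6) while the minimal polynomial of B is x(x - 6). The minimal polynomial is a similarity invariant, so A and B are not similar.

No.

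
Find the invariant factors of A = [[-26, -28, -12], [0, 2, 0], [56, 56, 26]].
The Jordan structure of A has elementary divisors (x + 2), (x - 2), (x - 2). Arranging the block sizes at each eigenvalue in decreasing order and taking row products gives the invariant factors.

Invariant factors (smallest first, each dividing the next): x - 2, (x - 2)(x + 2).

Check: the last factor (x - 2)(x + 2) is the minimal polynomial, and the product (x - 2)^2(x + 2) is the characteristic polynomial.

x - 2, (x - 2)(x + 2)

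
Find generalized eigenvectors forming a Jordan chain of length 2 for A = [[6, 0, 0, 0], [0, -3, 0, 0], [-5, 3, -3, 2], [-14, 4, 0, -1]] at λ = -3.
v_1 = [[0, 1, 0, -2]]^T, v_2 = [[0, 0, -1, 0]]^T

We seek v_1 ∈ ker((A + 3I)^2) \ ker(A + 3I), then set v_{i+1} = (A + 3I) v_i.

One such chain is v_1 = [[0, 1, 0, -2]]^T, v_2 = [[0, 0, -1, 0]]^T. Check: (A + 3I) v_2 = [[0, 0, 0, 0]]^T = 0.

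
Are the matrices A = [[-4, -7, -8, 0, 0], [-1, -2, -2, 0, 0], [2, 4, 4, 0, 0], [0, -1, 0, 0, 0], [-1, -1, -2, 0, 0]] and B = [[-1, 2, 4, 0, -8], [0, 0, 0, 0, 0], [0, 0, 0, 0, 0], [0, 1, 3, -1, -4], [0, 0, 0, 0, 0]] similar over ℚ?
Both have characteristic polynomial x^3(x + 1)^2, but the minimal polynomial of A is x(x + 1)^2 while the minimal polynomial of B is x(x + 1). The minimal polynomial is a similarity invariant, so A and B are not similar.

No.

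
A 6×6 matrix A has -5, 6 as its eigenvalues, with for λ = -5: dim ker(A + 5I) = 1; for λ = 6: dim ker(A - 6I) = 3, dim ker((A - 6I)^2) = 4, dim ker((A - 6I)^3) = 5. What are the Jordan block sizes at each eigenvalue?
Jordan blocks: (-5, 1), (6, 3), (6, 1), (6, 1)

λ = -5: successive nullity increments [1] count blocks of size ≥ k; block sizes are [1].
λ = 6: successive nullity increments [3, 1, 1] count blocks of size ≥ k; block sizes are [3, 1, 1].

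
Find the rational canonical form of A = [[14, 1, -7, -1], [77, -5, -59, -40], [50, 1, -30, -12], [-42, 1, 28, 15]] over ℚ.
R = [[0, 0, 0, -1], [1, 0, 0, -6], [0, 1, 0, -11], [0, 0, 1, -6]]

The invariant factors of A (the non-unit diagonal entries of the Smith normal form of xI - A over ℚ[x]) are (x^2 + 3x + 1)^2, each dividing the next. The characteristic polynomial is their product, (x^2 + 3x + 1)^2.

The rational canonical form is the block-diagonal matrix of companion matrices C(f_i):
R = [[0, 0, 0, -1], [1, 0, 0, -6], [0, 1, 0, -11], [0, 0, 1, -6]].

Note the characteristic polynomial does not split into linear factors over ℚ, so A has no Jordan form over ℚ; the rational canonical form exists over any field.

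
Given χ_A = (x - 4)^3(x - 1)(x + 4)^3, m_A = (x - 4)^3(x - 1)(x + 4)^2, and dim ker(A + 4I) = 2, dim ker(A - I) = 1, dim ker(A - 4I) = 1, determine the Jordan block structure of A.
Jordan blocks: (-4, 2), (-4, 1), (1, 1), (4, 3)

λ = -4: algebraic multiplicity 3 (exponent in χ_A), largest block size 2 (exponent in m_A), 2 blocks (geometric multiplicity). These force block sizes [2, 1].
λ = 1: algebraic multiplicity 1 (exponent in χ_A), largest block size 1 (exponent in m_A), 1 block (geometric multiplicity). This forces block sizes [1].
λ = 4: algebraic multiplicity 3 (exponent in χ_A), largest block size 3 (exponent in m_A), 1 block (geometric multiplicity). This forces block sizes [3].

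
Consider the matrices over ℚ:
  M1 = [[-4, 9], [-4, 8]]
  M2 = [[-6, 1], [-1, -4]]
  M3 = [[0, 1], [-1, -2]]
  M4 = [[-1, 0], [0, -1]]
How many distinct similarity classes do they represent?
4 classes: {M1}, {M2}, {M3}, {M4}

Characteristic polynomials: χ_{M1} = (x - 2)^2, χ_{M2} = (x + 5)^2, χ_{M3} = (x + 1)^2, χ_{M4} = (x + 1)^2.

{M1}: invariant factors (x - 2)^2.

{M2}: invariant factors (x + 5)^2.

{M3}: invariant factors (x + 1)^2.

{M4}: invariant factors x + 1, x + 1.

Matrices are similar if and only if their invariant-factor lists agree; the partition into similarity classes is {M1}, {M2}, {M3}, {M4}.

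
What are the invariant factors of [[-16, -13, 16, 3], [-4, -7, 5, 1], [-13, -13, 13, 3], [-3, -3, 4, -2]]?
The Jordan structure of A has elementary divisors (x + 3)^3, (x + 3). Arranging the block sizes at each eigenvalue in decreasing order and taking row products gives the invariant factors.

Invariant factors (smallest first, each dividing the next): x + 3, (x + 3)^3.

Check: the last factor (x + 3)^3 is the minimal polynomial, and the product (x + 3)^4 is the characteristic polynomial.

x + 3, (x + 3)^3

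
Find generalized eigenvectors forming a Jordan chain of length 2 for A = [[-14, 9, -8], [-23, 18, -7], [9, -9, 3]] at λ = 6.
v_1 = [[-1, -1, 1]]^T, v_2 = [[3, 4, -3]]^T

We seek v_1 ∈ ker((A - 6I)^2) \ ker(A - 6I), then set v_{i+1} = (A - 6I) v_i.

One such chain is v_1 = [[-1, -1, 1]]^T, v_2 = [[3, 4, -3]]^T. Check: (A - 6I) v_2 = [[0, 0, 0]]^T = 0.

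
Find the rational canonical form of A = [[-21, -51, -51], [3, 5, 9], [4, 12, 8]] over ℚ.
The invariant factors of A (the non-unit diagonal entries of the Smith normal form of xI - A over ℚ[x]) are x + 4, x(x + 4), each dividing the next. The characteristic polynomial is their product, x(x + 4)^2.

The rational canonical form is the block-diagonal matrix of companion matrices C(f_i):
R = [[-4, 0, 0], [0, 0, 0], [0, 1, -4]].

R = [[-4, 0, 0], [0, 0, 0], [0, 1, -4]]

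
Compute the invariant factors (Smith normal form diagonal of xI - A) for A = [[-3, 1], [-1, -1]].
The Jordan structure of A has elementary divisors (x + 2)^2. Arranging the block sizes at each eigenvalue in decreasing order and taking row products gives the invariant factors.

Invariant factors (smallest first, each dividing the next): (x + 2)^2.

Check: the last factor (x + 2)^2 is the minimal polynomial, and the product (x + 2)^2 is the characteristic polynomial.

(x + 2)^2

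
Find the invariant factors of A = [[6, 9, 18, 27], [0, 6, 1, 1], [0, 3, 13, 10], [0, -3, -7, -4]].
The Jordan structure of A has elementary divisors (x - 3), (x - 6)^2, (x - 6). Arranging the block sizes at each eigenvalue in decreasing order and taking row products gives the invariant factors.

Invariant factors (smallest first, each dividing the next): x - 6, (x - 6)^2(x - 3).

Check: the last factor (x - 6)^2(x - 3) is the minimal polynomial, and the product (x - 6)^3(x - 3) is the characteristic polynomial.

x - 6, (x - 6)^2(x - 3)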